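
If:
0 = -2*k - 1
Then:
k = -1/2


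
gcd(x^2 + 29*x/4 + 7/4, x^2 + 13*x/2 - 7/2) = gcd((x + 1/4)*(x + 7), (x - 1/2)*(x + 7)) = x + 7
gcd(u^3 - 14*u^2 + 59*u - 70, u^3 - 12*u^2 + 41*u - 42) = u^2 - 9*u + 14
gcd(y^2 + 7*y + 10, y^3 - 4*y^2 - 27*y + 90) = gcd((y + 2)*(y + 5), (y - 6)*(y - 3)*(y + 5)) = y + 5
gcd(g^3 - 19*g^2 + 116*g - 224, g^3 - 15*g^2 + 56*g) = g^2 - 15*g + 56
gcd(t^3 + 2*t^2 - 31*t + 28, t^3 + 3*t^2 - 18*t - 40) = t - 4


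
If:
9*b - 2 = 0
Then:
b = 2/9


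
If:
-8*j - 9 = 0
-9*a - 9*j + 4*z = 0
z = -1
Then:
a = 49/72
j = -9/8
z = -1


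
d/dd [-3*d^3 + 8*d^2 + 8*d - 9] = -9*d^2 + 16*d + 8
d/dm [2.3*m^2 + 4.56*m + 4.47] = 4.6*m + 4.56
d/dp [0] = 0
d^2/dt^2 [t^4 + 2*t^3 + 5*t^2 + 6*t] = 12*t^2 + 12*t + 10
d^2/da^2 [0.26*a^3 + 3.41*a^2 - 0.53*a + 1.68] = 1.56*a + 6.82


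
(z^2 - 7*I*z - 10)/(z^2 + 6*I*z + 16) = (z - 5*I)/(z + 8*I)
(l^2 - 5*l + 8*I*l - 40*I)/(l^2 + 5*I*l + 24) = (l - 5)/(l - 3*I)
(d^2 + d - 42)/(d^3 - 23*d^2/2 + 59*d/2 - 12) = 2*(d^2 + d - 42)/(2*d^3 - 23*d^2 + 59*d - 24)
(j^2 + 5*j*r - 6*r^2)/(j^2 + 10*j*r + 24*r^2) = (j - r)/(j + 4*r)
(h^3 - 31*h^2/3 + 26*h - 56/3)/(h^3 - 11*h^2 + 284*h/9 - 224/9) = 3*(h - 2)/(3*h - 8)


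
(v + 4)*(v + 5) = v^2 + 9*v + 20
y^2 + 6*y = y*(y + 6)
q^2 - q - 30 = (q - 6)*(q + 5)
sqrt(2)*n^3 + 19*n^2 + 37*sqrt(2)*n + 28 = (n + 2*sqrt(2))*(n + 7*sqrt(2))*(sqrt(2)*n + 1)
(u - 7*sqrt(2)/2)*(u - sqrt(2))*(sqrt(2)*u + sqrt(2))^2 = 2*u^4 - 9*sqrt(2)*u^3 + 4*u^3 - 18*sqrt(2)*u^2 + 16*u^2 - 9*sqrt(2)*u + 28*u + 14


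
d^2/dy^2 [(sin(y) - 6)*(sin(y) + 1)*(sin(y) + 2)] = -9*sin(y)^3 + 12*sin(y)^2 + 22*sin(y) - 6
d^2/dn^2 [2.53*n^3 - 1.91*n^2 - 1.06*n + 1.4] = 15.18*n - 3.82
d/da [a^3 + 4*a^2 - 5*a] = 3*a^2 + 8*a - 5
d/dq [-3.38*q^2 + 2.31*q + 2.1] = 2.31 - 6.76*q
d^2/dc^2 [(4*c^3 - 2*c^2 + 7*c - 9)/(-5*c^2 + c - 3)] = 2*(-109*c^3 + 621*c^2 + 72*c - 129)/(125*c^6 - 75*c^5 + 240*c^4 - 91*c^3 + 144*c^2 - 27*c + 27)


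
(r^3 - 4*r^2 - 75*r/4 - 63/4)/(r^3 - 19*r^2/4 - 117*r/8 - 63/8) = 2*(2*r + 3)/(4*r + 3)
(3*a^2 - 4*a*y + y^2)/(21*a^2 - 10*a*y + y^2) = (-a + y)/(-7*a + y)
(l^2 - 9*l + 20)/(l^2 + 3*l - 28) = (l - 5)/(l + 7)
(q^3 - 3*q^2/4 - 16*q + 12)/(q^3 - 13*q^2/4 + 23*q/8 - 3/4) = 2*(q^2 - 16)/(2*q^2 - 5*q + 2)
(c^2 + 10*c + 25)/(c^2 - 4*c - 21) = (c^2 + 10*c + 25)/(c^2 - 4*c - 21)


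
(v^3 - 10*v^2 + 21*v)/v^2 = v - 10 + 21/v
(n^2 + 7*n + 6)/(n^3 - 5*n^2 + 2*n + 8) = (n + 6)/(n^2 - 6*n + 8)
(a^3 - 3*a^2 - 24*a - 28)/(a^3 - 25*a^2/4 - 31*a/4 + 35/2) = 4*(a + 2)/(4*a - 5)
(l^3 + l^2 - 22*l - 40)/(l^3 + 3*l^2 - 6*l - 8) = (l^2 - 3*l - 10)/(l^2 - l - 2)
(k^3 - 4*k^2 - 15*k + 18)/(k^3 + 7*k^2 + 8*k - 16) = (k^2 - 3*k - 18)/(k^2 + 8*k + 16)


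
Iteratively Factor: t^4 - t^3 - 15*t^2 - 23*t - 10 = (t + 1)*(t^3 - 2*t^2 - 13*t - 10) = (t + 1)*(t + 2)*(t^2 - 4*t - 5) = (t - 5)*(t + 1)*(t + 2)*(t + 1)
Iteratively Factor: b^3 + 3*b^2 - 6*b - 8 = (b + 1)*(b^2 + 2*b - 8) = (b + 1)*(b + 4)*(b - 2)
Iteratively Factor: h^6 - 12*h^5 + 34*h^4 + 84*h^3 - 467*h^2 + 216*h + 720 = (h - 4)*(h^5 - 8*h^4 + 2*h^3 + 92*h^2 - 99*h - 180) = (h - 4)^2*(h^4 - 4*h^3 - 14*h^2 + 36*h + 45) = (h - 4)^2*(h - 3)*(h^3 - h^2 - 17*h - 15) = (h - 4)^2*(h - 3)*(h + 1)*(h^2 - 2*h - 15) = (h - 4)^2*(h - 3)*(h + 1)*(h + 3)*(h - 5)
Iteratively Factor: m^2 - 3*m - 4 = (m - 4)*(m + 1)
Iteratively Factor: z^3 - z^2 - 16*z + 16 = (z - 4)*(z^2 + 3*z - 4) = (z - 4)*(z + 4)*(z - 1)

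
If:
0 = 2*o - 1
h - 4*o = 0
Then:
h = 2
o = 1/2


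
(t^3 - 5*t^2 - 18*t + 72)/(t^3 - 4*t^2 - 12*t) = (t^2 + t - 12)/(t*(t + 2))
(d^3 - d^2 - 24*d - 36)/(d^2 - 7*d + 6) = (d^2 + 5*d + 6)/(d - 1)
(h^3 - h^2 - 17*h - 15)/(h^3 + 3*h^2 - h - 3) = (h - 5)/(h - 1)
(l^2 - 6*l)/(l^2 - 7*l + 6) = l/(l - 1)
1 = 1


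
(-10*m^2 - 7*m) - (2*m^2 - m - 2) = -12*m^2 - 6*m + 2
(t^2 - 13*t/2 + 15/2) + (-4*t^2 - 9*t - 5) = -3*t^2 - 31*t/2 + 5/2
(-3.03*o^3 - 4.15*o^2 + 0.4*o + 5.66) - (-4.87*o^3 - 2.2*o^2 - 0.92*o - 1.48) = 1.84*o^3 - 1.95*o^2 + 1.32*o + 7.14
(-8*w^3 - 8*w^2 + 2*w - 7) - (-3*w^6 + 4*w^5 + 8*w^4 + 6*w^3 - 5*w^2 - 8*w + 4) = 3*w^6 - 4*w^5 - 8*w^4 - 14*w^3 - 3*w^2 + 10*w - 11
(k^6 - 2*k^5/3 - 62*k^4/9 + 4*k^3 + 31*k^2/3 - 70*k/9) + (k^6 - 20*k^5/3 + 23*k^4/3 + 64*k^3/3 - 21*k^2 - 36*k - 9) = 2*k^6 - 22*k^5/3 + 7*k^4/9 + 76*k^3/3 - 32*k^2/3 - 394*k/9 - 9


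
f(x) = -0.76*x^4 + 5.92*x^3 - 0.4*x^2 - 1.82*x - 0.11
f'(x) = -3.04*x^3 + 17.76*x^2 - 0.8*x - 1.82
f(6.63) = 227.05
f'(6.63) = -112.41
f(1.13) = 4.63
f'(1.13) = 15.57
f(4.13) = 181.47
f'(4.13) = 83.65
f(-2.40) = -105.10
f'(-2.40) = 144.42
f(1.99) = 29.42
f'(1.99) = 42.96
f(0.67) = 0.12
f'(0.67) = 4.70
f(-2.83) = -181.09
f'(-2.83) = 211.58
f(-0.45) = 0.06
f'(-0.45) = 2.41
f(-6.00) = -2267.27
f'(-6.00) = 1298.98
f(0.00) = -0.11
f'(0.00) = -1.82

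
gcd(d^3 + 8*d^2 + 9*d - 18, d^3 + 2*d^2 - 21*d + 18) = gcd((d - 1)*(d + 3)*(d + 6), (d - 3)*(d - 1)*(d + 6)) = d^2 + 5*d - 6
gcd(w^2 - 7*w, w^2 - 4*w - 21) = w - 7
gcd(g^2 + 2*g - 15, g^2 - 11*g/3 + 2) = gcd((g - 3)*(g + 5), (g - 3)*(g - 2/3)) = g - 3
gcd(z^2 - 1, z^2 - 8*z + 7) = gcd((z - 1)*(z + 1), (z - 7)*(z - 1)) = z - 1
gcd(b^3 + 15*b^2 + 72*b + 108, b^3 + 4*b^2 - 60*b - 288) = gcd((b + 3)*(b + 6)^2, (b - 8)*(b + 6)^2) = b^2 + 12*b + 36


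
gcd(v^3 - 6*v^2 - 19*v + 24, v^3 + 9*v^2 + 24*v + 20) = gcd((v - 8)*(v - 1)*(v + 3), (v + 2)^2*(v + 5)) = 1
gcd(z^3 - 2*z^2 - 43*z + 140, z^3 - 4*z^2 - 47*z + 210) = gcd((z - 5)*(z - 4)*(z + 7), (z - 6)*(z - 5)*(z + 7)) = z^2 + 2*z - 35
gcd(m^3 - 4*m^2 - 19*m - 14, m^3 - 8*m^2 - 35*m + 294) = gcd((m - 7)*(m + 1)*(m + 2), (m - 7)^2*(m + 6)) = m - 7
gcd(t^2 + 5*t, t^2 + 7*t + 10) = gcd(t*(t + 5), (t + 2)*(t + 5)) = t + 5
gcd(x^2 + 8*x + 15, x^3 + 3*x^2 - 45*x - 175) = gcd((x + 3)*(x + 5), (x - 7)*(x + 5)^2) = x + 5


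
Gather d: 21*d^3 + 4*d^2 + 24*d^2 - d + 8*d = 21*d^3 + 28*d^2 + 7*d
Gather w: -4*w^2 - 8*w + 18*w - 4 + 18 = -4*w^2 + 10*w + 14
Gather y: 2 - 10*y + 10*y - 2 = 0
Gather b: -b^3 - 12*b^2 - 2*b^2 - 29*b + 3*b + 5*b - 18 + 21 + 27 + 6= -b^3 - 14*b^2 - 21*b + 36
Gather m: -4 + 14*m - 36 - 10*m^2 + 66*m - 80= -10*m^2 + 80*m - 120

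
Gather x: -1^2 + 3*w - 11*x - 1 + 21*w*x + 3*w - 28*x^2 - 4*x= 6*w - 28*x^2 + x*(21*w - 15) - 2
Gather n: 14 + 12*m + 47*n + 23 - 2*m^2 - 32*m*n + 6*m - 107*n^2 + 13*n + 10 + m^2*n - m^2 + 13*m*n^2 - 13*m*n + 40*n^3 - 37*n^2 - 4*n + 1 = -3*m^2 + 18*m + 40*n^3 + n^2*(13*m - 144) + n*(m^2 - 45*m + 56) + 48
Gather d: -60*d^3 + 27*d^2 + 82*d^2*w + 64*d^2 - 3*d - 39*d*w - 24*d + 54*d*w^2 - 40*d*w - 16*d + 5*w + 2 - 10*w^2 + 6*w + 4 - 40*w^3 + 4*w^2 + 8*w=-60*d^3 + d^2*(82*w + 91) + d*(54*w^2 - 79*w - 43) - 40*w^3 - 6*w^2 + 19*w + 6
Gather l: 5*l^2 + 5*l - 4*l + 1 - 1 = 5*l^2 + l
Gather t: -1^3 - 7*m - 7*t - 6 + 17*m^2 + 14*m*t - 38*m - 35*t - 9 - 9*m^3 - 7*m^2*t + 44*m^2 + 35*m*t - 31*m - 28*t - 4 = -9*m^3 + 61*m^2 - 76*m + t*(-7*m^2 + 49*m - 70) - 20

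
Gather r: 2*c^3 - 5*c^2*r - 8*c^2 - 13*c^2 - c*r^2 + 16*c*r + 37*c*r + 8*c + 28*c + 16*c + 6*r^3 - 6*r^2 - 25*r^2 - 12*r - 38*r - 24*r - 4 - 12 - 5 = 2*c^3 - 21*c^2 + 52*c + 6*r^3 + r^2*(-c - 31) + r*(-5*c^2 + 53*c - 74) - 21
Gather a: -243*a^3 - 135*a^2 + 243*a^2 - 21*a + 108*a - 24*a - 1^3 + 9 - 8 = -243*a^3 + 108*a^2 + 63*a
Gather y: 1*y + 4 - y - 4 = 0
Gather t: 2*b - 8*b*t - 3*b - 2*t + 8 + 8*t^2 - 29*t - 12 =-b + 8*t^2 + t*(-8*b - 31) - 4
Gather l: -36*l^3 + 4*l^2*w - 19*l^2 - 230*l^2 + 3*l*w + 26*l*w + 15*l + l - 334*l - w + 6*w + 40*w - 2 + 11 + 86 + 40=-36*l^3 + l^2*(4*w - 249) + l*(29*w - 318) + 45*w + 135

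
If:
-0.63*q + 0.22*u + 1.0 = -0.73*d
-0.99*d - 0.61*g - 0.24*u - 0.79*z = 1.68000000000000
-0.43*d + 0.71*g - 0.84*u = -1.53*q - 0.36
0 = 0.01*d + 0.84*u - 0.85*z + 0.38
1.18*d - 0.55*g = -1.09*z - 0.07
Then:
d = -1.27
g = -1.48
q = 0.17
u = 0.13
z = 0.56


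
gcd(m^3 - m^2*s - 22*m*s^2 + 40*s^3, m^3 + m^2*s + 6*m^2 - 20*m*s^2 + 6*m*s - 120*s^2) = -m^2 - m*s + 20*s^2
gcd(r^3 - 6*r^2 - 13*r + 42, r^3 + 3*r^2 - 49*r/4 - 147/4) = r + 3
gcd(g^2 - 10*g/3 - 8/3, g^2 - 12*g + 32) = g - 4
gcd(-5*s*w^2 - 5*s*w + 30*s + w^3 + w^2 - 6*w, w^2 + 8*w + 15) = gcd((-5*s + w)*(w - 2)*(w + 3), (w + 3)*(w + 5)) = w + 3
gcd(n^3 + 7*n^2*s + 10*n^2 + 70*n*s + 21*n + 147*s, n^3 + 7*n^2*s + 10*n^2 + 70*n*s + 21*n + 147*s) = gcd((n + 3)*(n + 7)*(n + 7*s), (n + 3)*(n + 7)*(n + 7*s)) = n^3 + 7*n^2*s + 10*n^2 + 70*n*s + 21*n + 147*s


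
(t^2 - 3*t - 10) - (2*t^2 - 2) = -t^2 - 3*t - 8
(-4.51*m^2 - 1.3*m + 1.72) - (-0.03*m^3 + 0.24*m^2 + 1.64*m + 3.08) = 0.03*m^3 - 4.75*m^2 - 2.94*m - 1.36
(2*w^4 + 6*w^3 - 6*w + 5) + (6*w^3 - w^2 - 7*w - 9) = 2*w^4 + 12*w^3 - w^2 - 13*w - 4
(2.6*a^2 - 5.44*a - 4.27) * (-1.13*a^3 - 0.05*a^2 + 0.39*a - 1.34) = -2.938*a^5 + 6.0172*a^4 + 6.1111*a^3 - 5.3921*a^2 + 5.6243*a + 5.7218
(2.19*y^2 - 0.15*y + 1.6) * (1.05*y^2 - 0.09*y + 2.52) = 2.2995*y^4 - 0.3546*y^3 + 7.2123*y^2 - 0.522*y + 4.032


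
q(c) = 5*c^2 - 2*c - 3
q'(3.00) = 28.00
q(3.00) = 36.00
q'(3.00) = 28.00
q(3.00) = 36.00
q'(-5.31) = -55.10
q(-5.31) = 148.60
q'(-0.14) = -3.40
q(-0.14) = -2.62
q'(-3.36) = -35.60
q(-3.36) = 60.17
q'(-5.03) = -52.30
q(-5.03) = 133.56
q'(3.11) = 29.10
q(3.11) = 39.14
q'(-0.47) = -6.70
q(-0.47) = -0.96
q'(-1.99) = -21.90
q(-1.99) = 20.78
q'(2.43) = 22.30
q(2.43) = 21.66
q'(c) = 10*c - 2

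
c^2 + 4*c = c*(c + 4)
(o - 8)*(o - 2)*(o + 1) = o^3 - 9*o^2 + 6*o + 16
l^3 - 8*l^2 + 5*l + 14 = (l - 7)*(l - 2)*(l + 1)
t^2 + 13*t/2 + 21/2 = (t + 3)*(t + 7/2)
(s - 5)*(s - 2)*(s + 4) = s^3 - 3*s^2 - 18*s + 40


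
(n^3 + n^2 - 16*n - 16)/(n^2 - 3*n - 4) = n + 4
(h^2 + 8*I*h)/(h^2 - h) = (h + 8*I)/(h - 1)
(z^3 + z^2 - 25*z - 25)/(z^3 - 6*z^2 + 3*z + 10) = (z + 5)/(z - 2)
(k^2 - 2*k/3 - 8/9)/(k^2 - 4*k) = (9*k^2 - 6*k - 8)/(9*k*(k - 4))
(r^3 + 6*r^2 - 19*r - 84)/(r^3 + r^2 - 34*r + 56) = (r + 3)/(r - 2)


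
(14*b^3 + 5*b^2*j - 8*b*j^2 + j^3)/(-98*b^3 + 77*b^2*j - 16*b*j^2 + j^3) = (-b - j)/(7*b - j)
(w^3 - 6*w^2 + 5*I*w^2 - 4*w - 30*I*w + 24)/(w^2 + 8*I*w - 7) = (w^2 + w*(-6 + 4*I) - 24*I)/(w + 7*I)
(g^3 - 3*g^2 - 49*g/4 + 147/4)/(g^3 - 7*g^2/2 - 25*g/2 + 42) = (g - 7/2)/(g - 4)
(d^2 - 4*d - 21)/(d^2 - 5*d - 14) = (d + 3)/(d + 2)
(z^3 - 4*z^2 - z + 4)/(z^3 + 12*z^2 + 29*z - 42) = (z^2 - 3*z - 4)/(z^2 + 13*z + 42)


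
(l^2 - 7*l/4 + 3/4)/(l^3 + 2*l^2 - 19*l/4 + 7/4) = (4*l - 3)/(4*l^2 + 12*l - 7)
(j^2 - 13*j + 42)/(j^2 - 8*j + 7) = (j - 6)/(j - 1)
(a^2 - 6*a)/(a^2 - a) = (a - 6)/(a - 1)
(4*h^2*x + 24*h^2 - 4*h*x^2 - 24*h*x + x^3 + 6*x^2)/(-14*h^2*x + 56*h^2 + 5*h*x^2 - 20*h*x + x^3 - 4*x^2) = (-2*h*x - 12*h + x^2 + 6*x)/(7*h*x - 28*h + x^2 - 4*x)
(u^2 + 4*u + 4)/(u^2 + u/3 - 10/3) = 3*(u + 2)/(3*u - 5)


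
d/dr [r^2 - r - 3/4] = 2*r - 1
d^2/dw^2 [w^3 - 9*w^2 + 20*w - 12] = 6*w - 18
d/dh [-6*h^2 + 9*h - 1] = 9 - 12*h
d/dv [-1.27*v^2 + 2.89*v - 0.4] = 2.89 - 2.54*v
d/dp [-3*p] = -3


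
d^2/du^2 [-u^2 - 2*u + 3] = -2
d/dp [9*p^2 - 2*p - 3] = 18*p - 2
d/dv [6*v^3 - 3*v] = 18*v^2 - 3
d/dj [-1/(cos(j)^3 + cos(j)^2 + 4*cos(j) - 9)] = (3*sin(j)^2 - 2*cos(j) - 7)*sin(j)/(cos(j)^3 + cos(j)^2 + 4*cos(j) - 9)^2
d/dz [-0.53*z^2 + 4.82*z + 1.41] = 4.82 - 1.06*z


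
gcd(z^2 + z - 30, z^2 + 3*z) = 1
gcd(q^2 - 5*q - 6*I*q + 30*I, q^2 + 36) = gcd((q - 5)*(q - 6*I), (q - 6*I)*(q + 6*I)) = q - 6*I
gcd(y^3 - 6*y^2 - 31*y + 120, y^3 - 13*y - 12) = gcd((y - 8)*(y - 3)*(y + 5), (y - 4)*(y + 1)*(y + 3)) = 1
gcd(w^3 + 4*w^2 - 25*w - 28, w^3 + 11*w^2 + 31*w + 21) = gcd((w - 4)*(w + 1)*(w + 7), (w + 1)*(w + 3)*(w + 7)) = w^2 + 8*w + 7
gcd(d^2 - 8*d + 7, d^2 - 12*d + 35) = d - 7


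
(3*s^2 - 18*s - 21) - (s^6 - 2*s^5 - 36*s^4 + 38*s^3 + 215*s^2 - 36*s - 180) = -s^6 + 2*s^5 + 36*s^4 - 38*s^3 - 212*s^2 + 18*s + 159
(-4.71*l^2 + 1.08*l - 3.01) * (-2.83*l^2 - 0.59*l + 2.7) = 13.3293*l^4 - 0.277500000000001*l^3 - 4.8359*l^2 + 4.6919*l - 8.127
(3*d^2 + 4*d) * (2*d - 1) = 6*d^3 + 5*d^2 - 4*d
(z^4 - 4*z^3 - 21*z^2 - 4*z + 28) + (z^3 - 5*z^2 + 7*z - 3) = z^4 - 3*z^3 - 26*z^2 + 3*z + 25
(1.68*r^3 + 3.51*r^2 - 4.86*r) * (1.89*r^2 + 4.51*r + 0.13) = 3.1752*r^5 + 14.2107*r^4 + 6.8631*r^3 - 21.4623*r^2 - 0.6318*r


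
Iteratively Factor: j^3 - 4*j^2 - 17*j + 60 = (j - 5)*(j^2 + j - 12) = (j - 5)*(j - 3)*(j + 4)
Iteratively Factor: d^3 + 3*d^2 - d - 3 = (d + 3)*(d^2 - 1) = (d - 1)*(d + 3)*(d + 1)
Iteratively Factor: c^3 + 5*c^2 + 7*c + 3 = (c + 1)*(c^2 + 4*c + 3) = (c + 1)^2*(c + 3)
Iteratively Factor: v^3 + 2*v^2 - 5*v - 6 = (v + 1)*(v^2 + v - 6) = (v - 2)*(v + 1)*(v + 3)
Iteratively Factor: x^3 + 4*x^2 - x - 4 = (x - 1)*(x^2 + 5*x + 4) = (x - 1)*(x + 1)*(x + 4)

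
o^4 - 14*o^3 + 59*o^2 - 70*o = o*(o - 7)*(o - 5)*(o - 2)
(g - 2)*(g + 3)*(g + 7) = g^3 + 8*g^2 + g - 42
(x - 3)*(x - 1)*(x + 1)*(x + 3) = x^4 - 10*x^2 + 9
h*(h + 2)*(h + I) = h^3 + 2*h^2 + I*h^2 + 2*I*h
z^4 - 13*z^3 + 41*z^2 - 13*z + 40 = (z - 8)*(z - 5)*(z - I)*(z + I)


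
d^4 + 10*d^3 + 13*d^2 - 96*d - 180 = (d - 3)*(d + 2)*(d + 5)*(d + 6)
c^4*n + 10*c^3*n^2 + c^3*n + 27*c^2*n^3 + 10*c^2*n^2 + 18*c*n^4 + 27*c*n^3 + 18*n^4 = (c + n)*(c + 3*n)*(c + 6*n)*(c*n + n)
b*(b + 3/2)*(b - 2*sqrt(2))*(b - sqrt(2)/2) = b^4 - 5*sqrt(2)*b^3/2 + 3*b^3/2 - 15*sqrt(2)*b^2/4 + 2*b^2 + 3*b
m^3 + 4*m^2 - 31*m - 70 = (m - 5)*(m + 2)*(m + 7)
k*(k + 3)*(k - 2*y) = k^3 - 2*k^2*y + 3*k^2 - 6*k*y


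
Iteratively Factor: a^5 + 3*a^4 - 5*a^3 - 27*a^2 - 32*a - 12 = (a + 1)*(a^4 + 2*a^3 - 7*a^2 - 20*a - 12) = (a - 3)*(a + 1)*(a^3 + 5*a^2 + 8*a + 4) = (a - 3)*(a + 1)*(a + 2)*(a^2 + 3*a + 2) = (a - 3)*(a + 1)^2*(a + 2)*(a + 2)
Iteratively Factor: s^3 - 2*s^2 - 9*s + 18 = (s + 3)*(s^2 - 5*s + 6) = (s - 2)*(s + 3)*(s - 3)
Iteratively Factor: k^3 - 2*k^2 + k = (k - 1)*(k^2 - k) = k*(k - 1)*(k - 1)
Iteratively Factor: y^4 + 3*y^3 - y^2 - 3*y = (y + 1)*(y^3 + 2*y^2 - 3*y) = (y - 1)*(y + 1)*(y^2 + 3*y) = (y - 1)*(y + 1)*(y + 3)*(y)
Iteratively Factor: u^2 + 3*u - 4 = (u - 1)*(u + 4)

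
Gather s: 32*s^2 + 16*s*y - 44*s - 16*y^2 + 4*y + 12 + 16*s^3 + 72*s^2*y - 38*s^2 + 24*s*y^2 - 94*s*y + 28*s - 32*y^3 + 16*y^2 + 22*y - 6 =16*s^3 + s^2*(72*y - 6) + s*(24*y^2 - 78*y - 16) - 32*y^3 + 26*y + 6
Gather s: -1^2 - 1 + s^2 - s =s^2 - s - 2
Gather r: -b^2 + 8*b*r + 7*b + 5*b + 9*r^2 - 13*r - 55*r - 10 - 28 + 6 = -b^2 + 12*b + 9*r^2 + r*(8*b - 68) - 32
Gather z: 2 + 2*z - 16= 2*z - 14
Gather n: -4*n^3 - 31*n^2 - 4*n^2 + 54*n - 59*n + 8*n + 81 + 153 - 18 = -4*n^3 - 35*n^2 + 3*n + 216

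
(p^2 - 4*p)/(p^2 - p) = (p - 4)/(p - 1)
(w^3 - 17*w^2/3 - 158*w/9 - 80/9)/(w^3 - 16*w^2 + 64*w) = (9*w^2 + 21*w + 10)/(9*w*(w - 8))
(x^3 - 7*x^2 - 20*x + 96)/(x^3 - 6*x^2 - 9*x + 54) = (x^2 - 4*x - 32)/(x^2 - 3*x - 18)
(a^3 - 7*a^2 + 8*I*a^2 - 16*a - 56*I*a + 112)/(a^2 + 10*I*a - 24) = (a^2 + a*(-7 + 4*I) - 28*I)/(a + 6*I)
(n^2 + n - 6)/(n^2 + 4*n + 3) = (n - 2)/(n + 1)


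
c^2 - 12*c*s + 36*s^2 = (c - 6*s)^2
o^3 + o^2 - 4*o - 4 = (o - 2)*(o + 1)*(o + 2)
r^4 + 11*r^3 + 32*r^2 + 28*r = r*(r + 2)^2*(r + 7)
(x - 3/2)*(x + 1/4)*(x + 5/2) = x^3 + 5*x^2/4 - 7*x/2 - 15/16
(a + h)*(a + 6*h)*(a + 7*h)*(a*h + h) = a^4*h + 14*a^3*h^2 + a^3*h + 55*a^2*h^3 + 14*a^2*h^2 + 42*a*h^4 + 55*a*h^3 + 42*h^4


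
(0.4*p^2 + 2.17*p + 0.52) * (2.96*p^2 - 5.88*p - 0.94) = 1.184*p^4 + 4.0712*p^3 - 11.5964*p^2 - 5.0974*p - 0.4888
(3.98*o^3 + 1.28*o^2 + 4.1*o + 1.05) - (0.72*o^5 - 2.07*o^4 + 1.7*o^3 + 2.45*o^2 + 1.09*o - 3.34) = -0.72*o^5 + 2.07*o^4 + 2.28*o^3 - 1.17*o^2 + 3.01*o + 4.39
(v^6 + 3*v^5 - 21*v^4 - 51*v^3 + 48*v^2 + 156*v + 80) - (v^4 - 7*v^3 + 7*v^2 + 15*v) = v^6 + 3*v^5 - 22*v^4 - 44*v^3 + 41*v^2 + 141*v + 80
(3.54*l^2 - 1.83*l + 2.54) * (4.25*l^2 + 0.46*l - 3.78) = 15.045*l^4 - 6.1491*l^3 - 3.428*l^2 + 8.0858*l - 9.6012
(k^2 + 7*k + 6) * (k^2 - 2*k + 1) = k^4 + 5*k^3 - 7*k^2 - 5*k + 6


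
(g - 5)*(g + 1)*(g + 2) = g^3 - 2*g^2 - 13*g - 10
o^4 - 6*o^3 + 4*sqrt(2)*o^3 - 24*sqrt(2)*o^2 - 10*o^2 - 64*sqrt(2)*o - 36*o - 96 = (o - 8)*(o + 2)*(o + sqrt(2))*(o + 3*sqrt(2))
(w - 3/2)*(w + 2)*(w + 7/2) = w^3 + 4*w^2 - 5*w/4 - 21/2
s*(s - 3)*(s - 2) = s^3 - 5*s^2 + 6*s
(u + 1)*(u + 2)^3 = u^4 + 7*u^3 + 18*u^2 + 20*u + 8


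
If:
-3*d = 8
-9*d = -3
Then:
No Solution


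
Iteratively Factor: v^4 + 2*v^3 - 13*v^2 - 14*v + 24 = (v + 4)*(v^3 - 2*v^2 - 5*v + 6) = (v + 2)*(v + 4)*(v^2 - 4*v + 3) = (v - 3)*(v + 2)*(v + 4)*(v - 1)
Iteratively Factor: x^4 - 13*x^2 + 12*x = (x - 1)*(x^3 + x^2 - 12*x) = x*(x - 1)*(x^2 + x - 12) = x*(x - 1)*(x + 4)*(x - 3)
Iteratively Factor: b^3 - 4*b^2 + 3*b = (b - 3)*(b^2 - b) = b*(b - 3)*(b - 1)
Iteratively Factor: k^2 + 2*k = (k + 2)*(k)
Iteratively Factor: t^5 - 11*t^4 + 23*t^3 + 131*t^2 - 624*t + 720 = (t - 5)*(t^4 - 6*t^3 - 7*t^2 + 96*t - 144) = (t - 5)*(t + 4)*(t^3 - 10*t^2 + 33*t - 36) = (t - 5)*(t - 4)*(t + 4)*(t^2 - 6*t + 9) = (t - 5)*(t - 4)*(t - 3)*(t + 4)*(t - 3)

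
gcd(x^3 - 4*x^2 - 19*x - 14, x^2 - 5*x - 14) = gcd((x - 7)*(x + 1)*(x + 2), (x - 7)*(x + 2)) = x^2 - 5*x - 14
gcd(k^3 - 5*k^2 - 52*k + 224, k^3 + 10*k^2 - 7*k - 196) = k^2 + 3*k - 28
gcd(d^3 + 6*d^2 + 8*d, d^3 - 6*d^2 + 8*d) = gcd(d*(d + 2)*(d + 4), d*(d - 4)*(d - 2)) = d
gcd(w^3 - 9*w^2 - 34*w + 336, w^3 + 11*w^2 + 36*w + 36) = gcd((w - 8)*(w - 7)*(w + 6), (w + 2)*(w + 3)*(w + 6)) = w + 6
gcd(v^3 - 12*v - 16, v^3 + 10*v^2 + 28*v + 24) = v^2 + 4*v + 4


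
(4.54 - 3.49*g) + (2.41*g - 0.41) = 4.13 - 1.08*g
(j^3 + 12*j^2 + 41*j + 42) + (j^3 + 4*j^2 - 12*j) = 2*j^3 + 16*j^2 + 29*j + 42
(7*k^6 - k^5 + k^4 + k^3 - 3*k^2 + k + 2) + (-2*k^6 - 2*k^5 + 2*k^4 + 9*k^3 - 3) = 5*k^6 - 3*k^5 + 3*k^4 + 10*k^3 - 3*k^2 + k - 1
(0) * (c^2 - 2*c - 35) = 0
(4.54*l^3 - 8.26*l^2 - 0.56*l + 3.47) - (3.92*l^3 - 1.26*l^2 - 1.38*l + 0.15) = 0.62*l^3 - 7.0*l^2 + 0.82*l + 3.32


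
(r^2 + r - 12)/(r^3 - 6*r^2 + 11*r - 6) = (r + 4)/(r^2 - 3*r + 2)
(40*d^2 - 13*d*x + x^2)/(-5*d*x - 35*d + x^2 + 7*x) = (-8*d + x)/(x + 7)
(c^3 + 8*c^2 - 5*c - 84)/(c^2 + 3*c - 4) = (c^2 + 4*c - 21)/(c - 1)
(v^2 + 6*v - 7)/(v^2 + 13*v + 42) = (v - 1)/(v + 6)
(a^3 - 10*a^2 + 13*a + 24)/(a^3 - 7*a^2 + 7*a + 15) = (a - 8)/(a - 5)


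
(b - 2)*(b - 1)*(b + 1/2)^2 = b^4 - 2*b^3 - 3*b^2/4 + 5*b/4 + 1/2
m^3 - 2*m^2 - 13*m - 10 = (m - 5)*(m + 1)*(m + 2)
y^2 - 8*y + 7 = (y - 7)*(y - 1)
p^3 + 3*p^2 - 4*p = p*(p - 1)*(p + 4)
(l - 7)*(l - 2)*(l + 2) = l^3 - 7*l^2 - 4*l + 28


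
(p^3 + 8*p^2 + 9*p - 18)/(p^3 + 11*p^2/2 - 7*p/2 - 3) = 2*(p + 3)/(2*p + 1)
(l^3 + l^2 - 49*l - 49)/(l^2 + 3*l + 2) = (l^2 - 49)/(l + 2)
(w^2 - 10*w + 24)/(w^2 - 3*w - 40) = (-w^2 + 10*w - 24)/(-w^2 + 3*w + 40)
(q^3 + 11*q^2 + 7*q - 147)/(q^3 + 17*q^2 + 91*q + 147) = (q - 3)/(q + 3)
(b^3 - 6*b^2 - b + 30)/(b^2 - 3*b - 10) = b - 3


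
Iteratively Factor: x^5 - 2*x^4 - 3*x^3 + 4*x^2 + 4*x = (x)*(x^4 - 2*x^3 - 3*x^2 + 4*x + 4) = x*(x - 2)*(x^3 - 3*x - 2) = x*(x - 2)^2*(x^2 + 2*x + 1) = x*(x - 2)^2*(x + 1)*(x + 1)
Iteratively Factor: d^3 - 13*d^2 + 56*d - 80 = (d - 5)*(d^2 - 8*d + 16) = (d - 5)*(d - 4)*(d - 4)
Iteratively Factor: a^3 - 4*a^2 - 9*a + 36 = (a + 3)*(a^2 - 7*a + 12) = (a - 3)*(a + 3)*(a - 4)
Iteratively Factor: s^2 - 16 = (s + 4)*(s - 4)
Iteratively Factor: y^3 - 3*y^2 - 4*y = (y)*(y^2 - 3*y - 4) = y*(y + 1)*(y - 4)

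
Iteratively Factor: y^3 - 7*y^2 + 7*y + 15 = (y - 3)*(y^2 - 4*y - 5) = (y - 3)*(y + 1)*(y - 5)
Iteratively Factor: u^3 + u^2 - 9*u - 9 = (u + 1)*(u^2 - 9) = (u + 1)*(u + 3)*(u - 3)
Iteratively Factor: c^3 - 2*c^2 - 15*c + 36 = (c - 3)*(c^2 + c - 12) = (c - 3)^2*(c + 4)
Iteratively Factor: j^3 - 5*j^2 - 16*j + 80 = (j + 4)*(j^2 - 9*j + 20) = (j - 4)*(j + 4)*(j - 5)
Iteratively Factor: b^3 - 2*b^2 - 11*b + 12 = (b + 3)*(b^2 - 5*b + 4) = (b - 1)*(b + 3)*(b - 4)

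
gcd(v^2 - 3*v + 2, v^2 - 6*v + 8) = v - 2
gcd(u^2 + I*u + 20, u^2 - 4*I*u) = u - 4*I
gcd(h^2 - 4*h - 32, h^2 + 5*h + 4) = h + 4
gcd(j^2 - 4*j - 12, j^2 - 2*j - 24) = j - 6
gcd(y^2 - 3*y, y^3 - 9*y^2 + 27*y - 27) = y - 3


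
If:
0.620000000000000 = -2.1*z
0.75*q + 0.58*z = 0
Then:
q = 0.23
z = -0.30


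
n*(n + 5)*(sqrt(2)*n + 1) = sqrt(2)*n^3 + n^2 + 5*sqrt(2)*n^2 + 5*n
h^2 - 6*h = h*(h - 6)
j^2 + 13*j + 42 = (j + 6)*(j + 7)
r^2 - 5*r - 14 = (r - 7)*(r + 2)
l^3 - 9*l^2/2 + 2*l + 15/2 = (l - 3)*(l - 5/2)*(l + 1)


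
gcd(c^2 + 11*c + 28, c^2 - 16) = c + 4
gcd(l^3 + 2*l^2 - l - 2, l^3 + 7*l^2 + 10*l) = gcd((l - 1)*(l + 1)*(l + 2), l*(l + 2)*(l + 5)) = l + 2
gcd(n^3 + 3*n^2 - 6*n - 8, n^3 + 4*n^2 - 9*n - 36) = n + 4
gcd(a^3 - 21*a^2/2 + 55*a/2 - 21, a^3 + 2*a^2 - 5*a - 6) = a - 2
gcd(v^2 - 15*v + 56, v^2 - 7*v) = v - 7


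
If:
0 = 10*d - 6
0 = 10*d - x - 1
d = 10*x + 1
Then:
No Solution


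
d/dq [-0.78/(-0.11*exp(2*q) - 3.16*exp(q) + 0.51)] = (-0.1716*exp(q) - 2.4648)*exp(q)/(0.11*exp(2*q) + 3.16*exp(q) - 0.51)^2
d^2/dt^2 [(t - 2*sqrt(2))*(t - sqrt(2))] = 2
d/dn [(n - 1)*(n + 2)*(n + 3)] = 3*n^2 + 8*n + 1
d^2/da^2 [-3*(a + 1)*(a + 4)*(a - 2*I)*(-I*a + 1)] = 36*I*a^2 + a*(18 + 90*I) + 30 + 36*I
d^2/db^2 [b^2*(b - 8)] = 6*b - 16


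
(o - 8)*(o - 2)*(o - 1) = o^3 - 11*o^2 + 26*o - 16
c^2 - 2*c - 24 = (c - 6)*(c + 4)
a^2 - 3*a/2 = a*(a - 3/2)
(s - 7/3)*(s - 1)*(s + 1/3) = s^3 - 3*s^2 + 11*s/9 + 7/9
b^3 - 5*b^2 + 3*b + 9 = (b - 3)^2*(b + 1)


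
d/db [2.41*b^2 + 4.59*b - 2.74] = 4.82*b + 4.59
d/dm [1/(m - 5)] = -1/(m - 5)^2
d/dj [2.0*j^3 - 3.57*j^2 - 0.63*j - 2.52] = 6.0*j^2 - 7.14*j - 0.63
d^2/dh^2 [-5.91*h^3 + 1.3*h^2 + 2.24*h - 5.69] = 2.6 - 35.46*h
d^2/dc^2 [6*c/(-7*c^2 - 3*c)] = -588/(343*c^3 + 441*c^2 + 189*c + 27)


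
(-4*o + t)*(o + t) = -4*o^2 - 3*o*t + t^2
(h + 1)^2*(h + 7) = h^3 + 9*h^2 + 15*h + 7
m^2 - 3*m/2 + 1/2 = (m - 1)*(m - 1/2)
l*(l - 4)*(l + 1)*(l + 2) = l^4 - l^3 - 10*l^2 - 8*l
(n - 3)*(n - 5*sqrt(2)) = n^2 - 5*sqrt(2)*n - 3*n + 15*sqrt(2)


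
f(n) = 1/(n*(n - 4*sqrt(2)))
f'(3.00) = -0.00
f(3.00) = -0.13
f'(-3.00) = 0.02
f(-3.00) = 0.04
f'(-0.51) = 0.68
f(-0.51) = 0.32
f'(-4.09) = 0.01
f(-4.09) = 0.03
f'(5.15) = -0.68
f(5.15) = -0.38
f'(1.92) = 0.04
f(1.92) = -0.14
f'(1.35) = 0.09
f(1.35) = -0.17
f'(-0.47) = 0.80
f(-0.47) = 0.35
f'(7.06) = -0.09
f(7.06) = 0.10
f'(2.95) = 0.00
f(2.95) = -0.13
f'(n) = -1/(n*(n - 4*sqrt(2))^2) - 1/(n^2*(n - 4*sqrt(2)))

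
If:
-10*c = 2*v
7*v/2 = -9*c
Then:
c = 0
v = 0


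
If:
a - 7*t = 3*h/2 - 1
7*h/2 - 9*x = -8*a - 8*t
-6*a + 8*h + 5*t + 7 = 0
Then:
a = 873*x/1019 + 82/1019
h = 666*x/1019 - 1072/1019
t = 387/1019 - 18*x/1019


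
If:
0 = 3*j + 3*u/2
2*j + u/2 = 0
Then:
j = 0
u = 0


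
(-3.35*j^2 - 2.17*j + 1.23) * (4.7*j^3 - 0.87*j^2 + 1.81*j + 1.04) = -15.745*j^5 - 7.2845*j^4 + 1.6054*j^3 - 8.4818*j^2 - 0.0305*j + 1.2792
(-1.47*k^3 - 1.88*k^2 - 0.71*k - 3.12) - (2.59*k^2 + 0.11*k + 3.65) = -1.47*k^3 - 4.47*k^2 - 0.82*k - 6.77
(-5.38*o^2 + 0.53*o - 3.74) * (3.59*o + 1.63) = -19.3142*o^3 - 6.8667*o^2 - 12.5627*o - 6.0962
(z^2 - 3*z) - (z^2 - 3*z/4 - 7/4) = 7/4 - 9*z/4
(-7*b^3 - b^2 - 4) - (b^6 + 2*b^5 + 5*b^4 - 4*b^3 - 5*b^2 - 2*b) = -b^6 - 2*b^5 - 5*b^4 - 3*b^3 + 4*b^2 + 2*b - 4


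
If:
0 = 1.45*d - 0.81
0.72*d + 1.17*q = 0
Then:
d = 0.56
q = -0.34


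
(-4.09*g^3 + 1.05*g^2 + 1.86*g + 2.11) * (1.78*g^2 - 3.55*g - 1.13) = -7.2802*g^5 + 16.3885*g^4 + 4.205*g^3 - 4.0337*g^2 - 9.5923*g - 2.3843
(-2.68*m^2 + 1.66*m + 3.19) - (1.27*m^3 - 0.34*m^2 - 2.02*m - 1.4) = -1.27*m^3 - 2.34*m^2 + 3.68*m + 4.59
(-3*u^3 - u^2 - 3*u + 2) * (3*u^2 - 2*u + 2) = -9*u^5 + 3*u^4 - 13*u^3 + 10*u^2 - 10*u + 4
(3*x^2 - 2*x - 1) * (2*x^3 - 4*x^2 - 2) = 6*x^5 - 16*x^4 + 6*x^3 - 2*x^2 + 4*x + 2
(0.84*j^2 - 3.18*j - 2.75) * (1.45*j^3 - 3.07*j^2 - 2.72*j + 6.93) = 1.218*j^5 - 7.1898*j^4 + 3.4903*j^3 + 22.9133*j^2 - 14.5574*j - 19.0575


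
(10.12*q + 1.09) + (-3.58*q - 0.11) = 6.54*q + 0.98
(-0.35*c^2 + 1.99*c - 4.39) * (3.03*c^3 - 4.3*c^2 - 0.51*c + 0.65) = -1.0605*c^5 + 7.5347*c^4 - 21.6802*c^3 + 17.6346*c^2 + 3.5324*c - 2.8535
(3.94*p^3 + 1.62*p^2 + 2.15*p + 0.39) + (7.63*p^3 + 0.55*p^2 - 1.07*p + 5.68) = 11.57*p^3 + 2.17*p^2 + 1.08*p + 6.07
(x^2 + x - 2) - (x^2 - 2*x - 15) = 3*x + 13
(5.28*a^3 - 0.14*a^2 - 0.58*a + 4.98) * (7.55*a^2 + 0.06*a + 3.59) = 39.864*a^5 - 0.7402*a^4 + 14.5678*a^3 + 37.0616*a^2 - 1.7834*a + 17.8782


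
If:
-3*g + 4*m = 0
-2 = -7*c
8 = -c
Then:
No Solution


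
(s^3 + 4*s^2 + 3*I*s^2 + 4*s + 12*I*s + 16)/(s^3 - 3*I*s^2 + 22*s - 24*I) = (s + 4)/(s - 6*I)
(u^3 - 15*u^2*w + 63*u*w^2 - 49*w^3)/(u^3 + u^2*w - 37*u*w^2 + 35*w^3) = (u^2 - 14*u*w + 49*w^2)/(u^2 + 2*u*w - 35*w^2)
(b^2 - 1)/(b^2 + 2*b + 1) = (b - 1)/(b + 1)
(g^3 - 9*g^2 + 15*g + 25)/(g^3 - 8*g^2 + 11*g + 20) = (g - 5)/(g - 4)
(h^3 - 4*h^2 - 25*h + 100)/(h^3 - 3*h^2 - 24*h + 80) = (h - 5)/(h - 4)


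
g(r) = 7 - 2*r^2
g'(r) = -4*r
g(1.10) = 4.58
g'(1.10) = -4.40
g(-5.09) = -44.82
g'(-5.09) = 20.36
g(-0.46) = 6.58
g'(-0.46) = 1.84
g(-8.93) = -152.49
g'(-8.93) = 35.72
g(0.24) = 6.88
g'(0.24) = -0.96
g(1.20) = 4.12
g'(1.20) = -4.80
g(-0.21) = 6.91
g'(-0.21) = 0.84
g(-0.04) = 7.00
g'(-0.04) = 0.16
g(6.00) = -65.00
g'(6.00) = -24.00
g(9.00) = -155.00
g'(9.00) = -36.00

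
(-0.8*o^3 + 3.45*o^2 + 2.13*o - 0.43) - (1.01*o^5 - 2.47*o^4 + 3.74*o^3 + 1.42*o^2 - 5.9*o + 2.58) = -1.01*o^5 + 2.47*o^4 - 4.54*o^3 + 2.03*o^2 + 8.03*o - 3.01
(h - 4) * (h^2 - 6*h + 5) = h^3 - 10*h^2 + 29*h - 20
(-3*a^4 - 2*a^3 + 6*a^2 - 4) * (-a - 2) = 3*a^5 + 8*a^4 - 2*a^3 - 12*a^2 + 4*a + 8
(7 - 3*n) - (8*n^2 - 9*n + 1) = -8*n^2 + 6*n + 6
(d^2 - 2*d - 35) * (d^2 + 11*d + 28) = d^4 + 9*d^3 - 29*d^2 - 441*d - 980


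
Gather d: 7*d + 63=7*d + 63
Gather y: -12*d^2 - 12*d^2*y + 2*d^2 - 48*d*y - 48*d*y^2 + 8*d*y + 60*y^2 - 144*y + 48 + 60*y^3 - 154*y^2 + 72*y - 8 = -10*d^2 + 60*y^3 + y^2*(-48*d - 94) + y*(-12*d^2 - 40*d - 72) + 40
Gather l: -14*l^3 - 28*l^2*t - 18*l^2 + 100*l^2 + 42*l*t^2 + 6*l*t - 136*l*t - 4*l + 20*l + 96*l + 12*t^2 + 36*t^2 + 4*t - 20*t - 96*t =-14*l^3 + l^2*(82 - 28*t) + l*(42*t^2 - 130*t + 112) + 48*t^2 - 112*t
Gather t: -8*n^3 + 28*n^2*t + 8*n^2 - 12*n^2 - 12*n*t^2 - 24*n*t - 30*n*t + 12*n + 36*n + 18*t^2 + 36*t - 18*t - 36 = -8*n^3 - 4*n^2 + 48*n + t^2*(18 - 12*n) + t*(28*n^2 - 54*n + 18) - 36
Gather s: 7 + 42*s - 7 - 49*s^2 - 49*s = -49*s^2 - 7*s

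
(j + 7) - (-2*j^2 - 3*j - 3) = 2*j^2 + 4*j + 10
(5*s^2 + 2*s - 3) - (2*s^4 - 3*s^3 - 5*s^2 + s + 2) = -2*s^4 + 3*s^3 + 10*s^2 + s - 5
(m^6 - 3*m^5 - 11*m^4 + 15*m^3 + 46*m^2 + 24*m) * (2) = 2*m^6 - 6*m^5 - 22*m^4 + 30*m^3 + 92*m^2 + 48*m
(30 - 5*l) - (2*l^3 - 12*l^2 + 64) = -2*l^3 + 12*l^2 - 5*l - 34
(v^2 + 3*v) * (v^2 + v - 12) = v^4 + 4*v^3 - 9*v^2 - 36*v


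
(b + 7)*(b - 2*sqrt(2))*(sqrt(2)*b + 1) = sqrt(2)*b^3 - 3*b^2 + 7*sqrt(2)*b^2 - 21*b - 2*sqrt(2)*b - 14*sqrt(2)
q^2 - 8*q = q*(q - 8)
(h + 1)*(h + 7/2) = h^2 + 9*h/2 + 7/2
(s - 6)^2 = s^2 - 12*s + 36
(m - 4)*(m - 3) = m^2 - 7*m + 12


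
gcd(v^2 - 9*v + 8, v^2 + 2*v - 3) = v - 1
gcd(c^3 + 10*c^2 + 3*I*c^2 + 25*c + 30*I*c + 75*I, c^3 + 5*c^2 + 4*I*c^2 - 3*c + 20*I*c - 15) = c^2 + c*(5 + 3*I) + 15*I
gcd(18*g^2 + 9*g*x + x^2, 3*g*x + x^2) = 3*g + x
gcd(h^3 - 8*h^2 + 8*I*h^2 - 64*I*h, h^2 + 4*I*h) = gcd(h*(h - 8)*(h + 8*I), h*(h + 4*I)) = h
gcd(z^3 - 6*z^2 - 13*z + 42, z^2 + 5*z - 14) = z - 2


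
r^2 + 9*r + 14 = (r + 2)*(r + 7)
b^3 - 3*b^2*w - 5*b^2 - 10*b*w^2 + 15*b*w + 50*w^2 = (b - 5)*(b - 5*w)*(b + 2*w)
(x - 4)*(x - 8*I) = x^2 - 4*x - 8*I*x + 32*I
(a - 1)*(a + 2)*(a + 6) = a^3 + 7*a^2 + 4*a - 12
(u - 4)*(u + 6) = u^2 + 2*u - 24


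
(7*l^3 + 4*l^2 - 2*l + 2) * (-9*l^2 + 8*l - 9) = -63*l^5 + 20*l^4 - 13*l^3 - 70*l^2 + 34*l - 18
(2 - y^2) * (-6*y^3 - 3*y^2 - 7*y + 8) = 6*y^5 + 3*y^4 - 5*y^3 - 14*y^2 - 14*y + 16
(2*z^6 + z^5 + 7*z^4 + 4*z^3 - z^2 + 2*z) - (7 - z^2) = 2*z^6 + z^5 + 7*z^4 + 4*z^3 + 2*z - 7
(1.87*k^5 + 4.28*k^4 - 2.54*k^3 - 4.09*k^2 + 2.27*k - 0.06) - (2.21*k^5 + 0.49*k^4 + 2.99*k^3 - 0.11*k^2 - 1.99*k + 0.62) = -0.34*k^5 + 3.79*k^4 - 5.53*k^3 - 3.98*k^2 + 4.26*k - 0.68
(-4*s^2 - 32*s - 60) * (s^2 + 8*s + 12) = -4*s^4 - 64*s^3 - 364*s^2 - 864*s - 720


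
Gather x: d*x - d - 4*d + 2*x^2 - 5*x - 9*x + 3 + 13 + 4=-5*d + 2*x^2 + x*(d - 14) + 20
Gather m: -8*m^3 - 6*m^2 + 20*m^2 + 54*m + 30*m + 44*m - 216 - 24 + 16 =-8*m^3 + 14*m^2 + 128*m - 224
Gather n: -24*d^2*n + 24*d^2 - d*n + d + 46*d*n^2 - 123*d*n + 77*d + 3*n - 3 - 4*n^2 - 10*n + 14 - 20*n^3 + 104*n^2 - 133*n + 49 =24*d^2 + 78*d - 20*n^3 + n^2*(46*d + 100) + n*(-24*d^2 - 124*d - 140) + 60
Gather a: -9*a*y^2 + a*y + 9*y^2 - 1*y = a*(-9*y^2 + y) + 9*y^2 - y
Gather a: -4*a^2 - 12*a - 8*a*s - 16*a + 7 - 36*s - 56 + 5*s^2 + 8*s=-4*a^2 + a*(-8*s - 28) + 5*s^2 - 28*s - 49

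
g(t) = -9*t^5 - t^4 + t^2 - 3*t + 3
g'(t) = -45*t^4 - 4*t^3 + 2*t - 3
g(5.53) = -47462.68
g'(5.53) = -42752.00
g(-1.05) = 17.52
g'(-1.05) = -55.17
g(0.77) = -1.50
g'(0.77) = -19.11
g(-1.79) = 166.70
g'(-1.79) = -445.62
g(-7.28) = 181303.58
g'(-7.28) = -124871.61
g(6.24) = -86639.16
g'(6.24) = -69188.55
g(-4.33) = 13382.00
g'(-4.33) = -15505.39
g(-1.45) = 62.72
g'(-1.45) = -192.63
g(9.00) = -537945.00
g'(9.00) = -298146.00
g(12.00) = -2260113.00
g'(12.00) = -940011.00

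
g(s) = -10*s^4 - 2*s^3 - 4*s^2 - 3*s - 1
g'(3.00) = -1161.00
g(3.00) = -910.00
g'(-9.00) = 28743.00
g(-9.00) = -64450.00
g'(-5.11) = 5218.52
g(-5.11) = -6641.67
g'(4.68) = -4271.98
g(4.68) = -5104.81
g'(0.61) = -19.19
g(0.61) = -6.16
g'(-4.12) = 2725.49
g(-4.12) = -2797.97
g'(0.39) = -9.41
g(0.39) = -3.13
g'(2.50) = -685.50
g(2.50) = -455.38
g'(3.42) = -1700.61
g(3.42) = -1506.11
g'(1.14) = -79.18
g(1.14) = -29.47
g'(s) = -40*s^3 - 6*s^2 - 8*s - 3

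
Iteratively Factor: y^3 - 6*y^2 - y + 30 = (y - 3)*(y^2 - 3*y - 10) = (y - 5)*(y - 3)*(y + 2)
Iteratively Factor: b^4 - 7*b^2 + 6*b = (b + 3)*(b^3 - 3*b^2 + 2*b) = (b - 2)*(b + 3)*(b^2 - b) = (b - 2)*(b - 1)*(b + 3)*(b)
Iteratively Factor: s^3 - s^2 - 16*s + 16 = (s - 1)*(s^2 - 16) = (s - 1)*(s + 4)*(s - 4)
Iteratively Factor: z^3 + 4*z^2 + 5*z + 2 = (z + 2)*(z^2 + 2*z + 1) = (z + 1)*(z + 2)*(z + 1)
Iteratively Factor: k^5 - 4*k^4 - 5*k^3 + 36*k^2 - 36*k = (k - 2)*(k^4 - 2*k^3 - 9*k^2 + 18*k) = (k - 2)^2*(k^3 - 9*k) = (k - 2)^2*(k + 3)*(k^2 - 3*k) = k*(k - 2)^2*(k + 3)*(k - 3)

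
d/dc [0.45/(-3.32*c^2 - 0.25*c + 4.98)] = (2.988*c + 0.1125)/(3.32*c^2 + 0.25*c - 4.98)^2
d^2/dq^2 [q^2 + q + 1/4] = 2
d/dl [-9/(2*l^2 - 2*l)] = 9*(2*l - 1)/(2*l^2*(l - 1)^2)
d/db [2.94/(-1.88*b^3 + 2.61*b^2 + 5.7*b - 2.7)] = (16.5816*b^2 - 15.3468*b - 16.758)/(1.88*b^3 - 2.61*b^2 - 5.7*b + 2.7)^2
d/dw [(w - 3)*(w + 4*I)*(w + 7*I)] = 3*w^2 + w*(-6 + 22*I) - 28 - 33*I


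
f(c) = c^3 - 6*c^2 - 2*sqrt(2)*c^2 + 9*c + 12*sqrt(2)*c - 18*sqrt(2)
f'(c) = 3*c^2 - 12*c - 4*sqrt(2)*c + 9 + 12*sqrt(2)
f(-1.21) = -71.58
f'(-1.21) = 51.73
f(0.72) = -10.96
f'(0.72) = 14.81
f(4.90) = 7.48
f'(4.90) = 11.48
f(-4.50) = -412.22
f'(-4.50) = 166.18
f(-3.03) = -213.02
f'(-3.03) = 107.01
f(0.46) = -15.28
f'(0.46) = 18.48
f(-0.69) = -47.91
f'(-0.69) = 39.58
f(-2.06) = -125.16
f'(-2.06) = 75.07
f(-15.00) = -5776.41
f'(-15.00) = 965.82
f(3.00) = 0.00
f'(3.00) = 0.00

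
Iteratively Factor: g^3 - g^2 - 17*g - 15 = (g + 3)*(g^2 - 4*g - 5) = (g - 5)*(g + 3)*(g + 1)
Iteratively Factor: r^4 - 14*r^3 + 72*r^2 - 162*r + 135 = (r - 3)*(r^3 - 11*r^2 + 39*r - 45) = (r - 3)^2*(r^2 - 8*r + 15) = (r - 5)*(r - 3)^2*(r - 3)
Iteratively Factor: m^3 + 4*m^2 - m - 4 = (m + 4)*(m^2 - 1) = (m - 1)*(m + 4)*(m + 1)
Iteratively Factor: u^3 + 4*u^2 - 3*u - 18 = (u + 3)*(u^2 + u - 6) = (u - 2)*(u + 3)*(u + 3)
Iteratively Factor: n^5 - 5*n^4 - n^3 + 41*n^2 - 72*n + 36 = (n - 1)*(n^4 - 4*n^3 - 5*n^2 + 36*n - 36) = (n - 1)*(n + 3)*(n^3 - 7*n^2 + 16*n - 12) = (n - 2)*(n - 1)*(n + 3)*(n^2 - 5*n + 6) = (n - 3)*(n - 2)*(n - 1)*(n + 3)*(n - 2)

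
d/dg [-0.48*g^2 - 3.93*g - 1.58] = -0.96*g - 3.93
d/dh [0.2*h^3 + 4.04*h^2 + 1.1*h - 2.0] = 0.6*h^2 + 8.08*h + 1.1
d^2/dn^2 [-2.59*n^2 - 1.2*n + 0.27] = -5.18000000000000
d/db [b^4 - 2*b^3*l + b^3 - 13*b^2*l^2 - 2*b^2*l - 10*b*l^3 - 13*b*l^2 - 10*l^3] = 4*b^3 - 6*b^2*l + 3*b^2 - 26*b*l^2 - 4*b*l - 10*l^3 - 13*l^2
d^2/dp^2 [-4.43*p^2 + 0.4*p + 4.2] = -8.86000000000000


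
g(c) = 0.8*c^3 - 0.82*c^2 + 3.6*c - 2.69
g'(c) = 2.4*c^2 - 1.64*c + 3.6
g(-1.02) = -8.06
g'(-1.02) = 7.77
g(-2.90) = -39.54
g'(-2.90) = 28.54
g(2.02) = 7.83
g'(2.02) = 10.08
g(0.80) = 0.07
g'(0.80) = 3.82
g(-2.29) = -24.84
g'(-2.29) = 19.94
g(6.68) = 223.23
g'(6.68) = 99.74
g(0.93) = 0.59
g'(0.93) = 4.15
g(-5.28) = -162.32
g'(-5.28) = 79.17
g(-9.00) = -684.71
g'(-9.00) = 212.76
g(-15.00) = -2941.19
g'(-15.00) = 568.20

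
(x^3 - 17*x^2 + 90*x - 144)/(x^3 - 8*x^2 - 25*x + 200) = (x^2 - 9*x + 18)/(x^2 - 25)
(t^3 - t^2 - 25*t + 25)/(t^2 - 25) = t - 1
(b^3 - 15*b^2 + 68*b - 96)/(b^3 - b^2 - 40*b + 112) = (b^2 - 11*b + 24)/(b^2 + 3*b - 28)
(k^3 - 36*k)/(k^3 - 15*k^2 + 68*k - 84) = k*(k + 6)/(k^2 - 9*k + 14)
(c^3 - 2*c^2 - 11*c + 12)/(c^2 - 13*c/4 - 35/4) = 4*(-c^3 + 2*c^2 + 11*c - 12)/(-4*c^2 + 13*c + 35)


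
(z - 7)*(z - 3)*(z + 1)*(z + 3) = z^4 - 6*z^3 - 16*z^2 + 54*z + 63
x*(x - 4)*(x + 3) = x^3 - x^2 - 12*x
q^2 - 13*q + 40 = (q - 8)*(q - 5)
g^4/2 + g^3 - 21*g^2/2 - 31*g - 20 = (g/2 + 1)*(g - 5)*(g + 1)*(g + 4)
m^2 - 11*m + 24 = (m - 8)*(m - 3)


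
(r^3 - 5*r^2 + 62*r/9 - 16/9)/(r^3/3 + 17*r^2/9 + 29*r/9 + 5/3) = (9*r^3 - 45*r^2 + 62*r - 16)/(3*r^3 + 17*r^2 + 29*r + 15)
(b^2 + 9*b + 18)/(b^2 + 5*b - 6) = (b + 3)/(b - 1)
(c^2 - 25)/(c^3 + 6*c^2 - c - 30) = (c - 5)/(c^2 + c - 6)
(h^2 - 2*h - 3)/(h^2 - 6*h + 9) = (h + 1)/(h - 3)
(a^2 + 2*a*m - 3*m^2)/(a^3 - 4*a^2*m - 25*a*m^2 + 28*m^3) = (a + 3*m)/(a^2 - 3*a*m - 28*m^2)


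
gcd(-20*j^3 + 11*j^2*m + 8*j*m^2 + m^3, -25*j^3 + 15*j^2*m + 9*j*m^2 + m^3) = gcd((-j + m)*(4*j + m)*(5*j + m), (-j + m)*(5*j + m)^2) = 5*j^2 - 4*j*m - m^2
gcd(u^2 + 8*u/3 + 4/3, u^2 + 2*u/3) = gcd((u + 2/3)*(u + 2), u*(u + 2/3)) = u + 2/3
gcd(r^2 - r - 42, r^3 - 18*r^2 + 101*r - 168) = r - 7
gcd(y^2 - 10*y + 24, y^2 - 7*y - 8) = 1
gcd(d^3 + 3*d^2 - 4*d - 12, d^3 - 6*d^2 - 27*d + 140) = 1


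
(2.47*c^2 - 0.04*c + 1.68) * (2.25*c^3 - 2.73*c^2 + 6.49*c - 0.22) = 5.5575*c^5 - 6.8331*c^4 + 19.9195*c^3 - 5.3894*c^2 + 10.912*c - 0.3696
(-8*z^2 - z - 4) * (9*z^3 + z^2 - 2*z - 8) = -72*z^5 - 17*z^4 - 21*z^3 + 62*z^2 + 16*z + 32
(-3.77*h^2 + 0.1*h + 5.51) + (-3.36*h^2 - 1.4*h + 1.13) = -7.13*h^2 - 1.3*h + 6.64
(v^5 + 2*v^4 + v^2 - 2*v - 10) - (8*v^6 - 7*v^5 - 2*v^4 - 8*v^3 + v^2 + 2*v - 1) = -8*v^6 + 8*v^5 + 4*v^4 + 8*v^3 - 4*v - 9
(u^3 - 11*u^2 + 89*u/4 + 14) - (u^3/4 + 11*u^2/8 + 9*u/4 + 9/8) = 3*u^3/4 - 99*u^2/8 + 20*u + 103/8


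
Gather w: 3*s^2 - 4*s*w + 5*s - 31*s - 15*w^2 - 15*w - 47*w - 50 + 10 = 3*s^2 - 26*s - 15*w^2 + w*(-4*s - 62) - 40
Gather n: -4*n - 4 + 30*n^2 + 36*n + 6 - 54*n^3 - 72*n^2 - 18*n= -54*n^3 - 42*n^2 + 14*n + 2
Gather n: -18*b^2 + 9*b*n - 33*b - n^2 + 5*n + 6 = -18*b^2 - 33*b - n^2 + n*(9*b + 5) + 6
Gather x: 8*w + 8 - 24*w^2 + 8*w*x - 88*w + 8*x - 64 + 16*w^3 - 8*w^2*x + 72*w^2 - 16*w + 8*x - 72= 16*w^3 + 48*w^2 - 96*w + x*(-8*w^2 + 8*w + 16) - 128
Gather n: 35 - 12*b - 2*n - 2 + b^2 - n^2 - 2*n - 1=b^2 - 12*b - n^2 - 4*n + 32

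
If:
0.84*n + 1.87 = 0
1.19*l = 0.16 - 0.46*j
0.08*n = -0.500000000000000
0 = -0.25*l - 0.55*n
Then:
No Solution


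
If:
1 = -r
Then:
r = -1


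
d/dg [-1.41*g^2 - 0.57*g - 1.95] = -2.82*g - 0.57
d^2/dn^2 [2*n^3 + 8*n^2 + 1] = 12*n + 16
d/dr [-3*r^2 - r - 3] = -6*r - 1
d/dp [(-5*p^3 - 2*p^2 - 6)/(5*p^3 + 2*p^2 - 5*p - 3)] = (50*p^3 + 145*p^2 + 36*p - 30)/(25*p^6 + 20*p^5 - 46*p^4 - 50*p^3 + 13*p^2 + 30*p + 9)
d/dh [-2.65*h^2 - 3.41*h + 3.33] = -5.3*h - 3.41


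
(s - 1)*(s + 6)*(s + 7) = s^3 + 12*s^2 + 29*s - 42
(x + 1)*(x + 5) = x^2 + 6*x + 5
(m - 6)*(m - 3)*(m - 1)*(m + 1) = m^4 - 9*m^3 + 17*m^2 + 9*m - 18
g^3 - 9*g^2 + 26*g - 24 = (g - 4)*(g - 3)*(g - 2)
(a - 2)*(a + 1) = a^2 - a - 2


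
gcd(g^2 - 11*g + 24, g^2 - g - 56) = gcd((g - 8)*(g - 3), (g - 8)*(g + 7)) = g - 8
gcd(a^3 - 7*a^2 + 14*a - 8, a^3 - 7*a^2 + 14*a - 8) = a^3 - 7*a^2 + 14*a - 8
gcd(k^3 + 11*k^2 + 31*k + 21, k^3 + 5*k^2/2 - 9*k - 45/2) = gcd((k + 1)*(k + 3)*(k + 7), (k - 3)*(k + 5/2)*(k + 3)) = k + 3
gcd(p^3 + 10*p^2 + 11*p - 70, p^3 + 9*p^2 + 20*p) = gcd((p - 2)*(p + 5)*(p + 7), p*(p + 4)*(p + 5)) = p + 5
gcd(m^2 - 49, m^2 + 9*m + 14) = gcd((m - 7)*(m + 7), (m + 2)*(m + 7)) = m + 7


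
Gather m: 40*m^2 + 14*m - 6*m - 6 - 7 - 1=40*m^2 + 8*m - 14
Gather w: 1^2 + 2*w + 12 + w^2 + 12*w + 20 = w^2 + 14*w + 33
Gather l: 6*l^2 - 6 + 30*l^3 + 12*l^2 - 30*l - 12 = 30*l^3 + 18*l^2 - 30*l - 18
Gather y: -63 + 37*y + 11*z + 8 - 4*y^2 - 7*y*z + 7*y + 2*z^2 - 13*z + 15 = -4*y^2 + y*(44 - 7*z) + 2*z^2 - 2*z - 40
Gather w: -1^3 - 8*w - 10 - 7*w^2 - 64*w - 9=-7*w^2 - 72*w - 20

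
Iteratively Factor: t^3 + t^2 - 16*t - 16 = (t + 1)*(t^2 - 16) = (t + 1)*(t + 4)*(t - 4)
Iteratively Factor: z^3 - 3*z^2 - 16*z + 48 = (z - 3)*(z^2 - 16) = (z - 3)*(z + 4)*(z - 4)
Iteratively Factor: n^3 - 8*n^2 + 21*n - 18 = (n - 3)*(n^2 - 5*n + 6) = (n - 3)*(n - 2)*(n - 3)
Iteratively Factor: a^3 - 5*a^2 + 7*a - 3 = (a - 3)*(a^2 - 2*a + 1) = (a - 3)*(a - 1)*(a - 1)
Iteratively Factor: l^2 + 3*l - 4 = (l - 1)*(l + 4)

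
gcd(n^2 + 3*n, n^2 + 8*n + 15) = n + 3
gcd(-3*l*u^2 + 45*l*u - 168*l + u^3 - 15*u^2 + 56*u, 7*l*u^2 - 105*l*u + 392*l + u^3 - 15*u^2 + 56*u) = u^2 - 15*u + 56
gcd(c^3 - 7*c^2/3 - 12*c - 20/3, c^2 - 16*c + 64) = 1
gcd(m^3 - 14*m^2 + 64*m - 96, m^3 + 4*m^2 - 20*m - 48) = m - 4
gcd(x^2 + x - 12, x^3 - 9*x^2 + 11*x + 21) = x - 3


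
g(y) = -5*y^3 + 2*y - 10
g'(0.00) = 2.00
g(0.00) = -10.00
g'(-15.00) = -3373.00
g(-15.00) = 16835.00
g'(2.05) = -61.04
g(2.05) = -48.98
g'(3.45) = -176.54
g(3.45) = -208.42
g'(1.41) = -27.82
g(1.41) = -21.20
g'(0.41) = -0.52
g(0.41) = -9.52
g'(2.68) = -105.74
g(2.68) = -100.88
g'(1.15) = -17.84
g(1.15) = -15.30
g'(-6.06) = -548.85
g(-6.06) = 1090.61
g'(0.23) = 1.21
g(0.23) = -9.60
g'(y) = 2 - 15*y^2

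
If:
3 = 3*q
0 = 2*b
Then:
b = 0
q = 1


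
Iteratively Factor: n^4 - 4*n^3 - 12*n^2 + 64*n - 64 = (n + 4)*(n^3 - 8*n^2 + 20*n - 16) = (n - 2)*(n + 4)*(n^2 - 6*n + 8) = (n - 4)*(n - 2)*(n + 4)*(n - 2)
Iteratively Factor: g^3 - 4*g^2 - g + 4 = (g - 1)*(g^2 - 3*g - 4) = (g - 4)*(g - 1)*(g + 1)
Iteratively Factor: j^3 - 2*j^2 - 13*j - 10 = (j - 5)*(j^2 + 3*j + 2) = (j - 5)*(j + 1)*(j + 2)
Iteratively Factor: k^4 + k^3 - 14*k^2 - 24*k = (k + 3)*(k^3 - 2*k^2 - 8*k) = (k - 4)*(k + 3)*(k^2 + 2*k) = (k - 4)*(k + 2)*(k + 3)*(k)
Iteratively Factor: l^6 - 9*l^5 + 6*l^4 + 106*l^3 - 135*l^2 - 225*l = (l + 3)*(l^5 - 12*l^4 + 42*l^3 - 20*l^2 - 75*l) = (l + 1)*(l + 3)*(l^4 - 13*l^3 + 55*l^2 - 75*l) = (l - 5)*(l + 1)*(l + 3)*(l^3 - 8*l^2 + 15*l) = (l - 5)^2*(l + 1)*(l + 3)*(l^2 - 3*l) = l*(l - 5)^2*(l + 1)*(l + 3)*(l - 3)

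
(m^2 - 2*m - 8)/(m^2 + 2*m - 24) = (m + 2)/(m + 6)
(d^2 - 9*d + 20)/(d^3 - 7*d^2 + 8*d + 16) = (d - 5)/(d^2 - 3*d - 4)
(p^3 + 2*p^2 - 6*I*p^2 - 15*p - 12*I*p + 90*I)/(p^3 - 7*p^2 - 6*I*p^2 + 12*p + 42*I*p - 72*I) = (p + 5)/(p - 4)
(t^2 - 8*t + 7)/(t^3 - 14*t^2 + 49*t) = (t - 1)/(t*(t - 7))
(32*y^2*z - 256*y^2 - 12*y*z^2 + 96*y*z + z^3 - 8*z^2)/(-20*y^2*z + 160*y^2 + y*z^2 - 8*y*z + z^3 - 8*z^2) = (-8*y + z)/(5*y + z)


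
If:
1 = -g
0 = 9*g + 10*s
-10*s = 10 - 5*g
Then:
No Solution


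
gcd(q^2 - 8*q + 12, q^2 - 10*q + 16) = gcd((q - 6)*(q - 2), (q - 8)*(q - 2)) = q - 2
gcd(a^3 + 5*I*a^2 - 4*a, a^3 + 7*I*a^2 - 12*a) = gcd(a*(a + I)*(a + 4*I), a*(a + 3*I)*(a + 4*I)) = a^2 + 4*I*a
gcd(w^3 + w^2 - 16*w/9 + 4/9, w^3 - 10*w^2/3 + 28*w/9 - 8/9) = w - 2/3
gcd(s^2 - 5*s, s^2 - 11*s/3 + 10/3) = 1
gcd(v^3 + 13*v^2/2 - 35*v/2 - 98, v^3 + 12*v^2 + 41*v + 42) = v + 7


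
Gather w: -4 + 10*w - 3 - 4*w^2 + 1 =-4*w^2 + 10*w - 6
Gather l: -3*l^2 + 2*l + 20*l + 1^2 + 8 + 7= -3*l^2 + 22*l + 16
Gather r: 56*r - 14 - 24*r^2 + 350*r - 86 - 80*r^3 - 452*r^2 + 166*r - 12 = -80*r^3 - 476*r^2 + 572*r - 112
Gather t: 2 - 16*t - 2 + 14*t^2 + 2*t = 14*t^2 - 14*t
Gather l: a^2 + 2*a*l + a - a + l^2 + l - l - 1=a^2 + 2*a*l + l^2 - 1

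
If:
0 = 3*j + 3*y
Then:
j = -y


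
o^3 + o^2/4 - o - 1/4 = (o - 1)*(o + 1/4)*(o + 1)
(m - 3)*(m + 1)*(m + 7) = m^3 + 5*m^2 - 17*m - 21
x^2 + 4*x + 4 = (x + 2)^2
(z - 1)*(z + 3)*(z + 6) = z^3 + 8*z^2 + 9*z - 18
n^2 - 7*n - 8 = (n - 8)*(n + 1)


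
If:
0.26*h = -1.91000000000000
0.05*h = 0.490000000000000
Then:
No Solution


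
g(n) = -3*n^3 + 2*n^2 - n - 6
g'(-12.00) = -1345.00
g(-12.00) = 5478.00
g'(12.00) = -1249.00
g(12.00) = -4914.00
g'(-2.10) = -49.09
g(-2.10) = 32.70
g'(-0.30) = -3.01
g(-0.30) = -5.44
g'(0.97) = -5.59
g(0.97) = -7.83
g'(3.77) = -113.84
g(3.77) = -142.09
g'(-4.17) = -174.18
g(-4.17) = 250.48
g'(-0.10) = -1.49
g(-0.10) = -5.88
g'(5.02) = -207.72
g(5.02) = -340.14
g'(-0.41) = -4.15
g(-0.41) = -5.05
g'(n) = -9*n^2 + 4*n - 1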